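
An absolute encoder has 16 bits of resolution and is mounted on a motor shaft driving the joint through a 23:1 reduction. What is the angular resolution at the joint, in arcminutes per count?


counts = 2^16 = 65536
effective counts at joint = 65536 * 23 = 1507328
resolution = 360*60 / 1507328
= 0.0143 arcmin/count


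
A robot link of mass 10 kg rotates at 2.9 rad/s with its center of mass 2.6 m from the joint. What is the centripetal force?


F = m * omega^2 * r
= 10 * 2.9^2 * 2.6
= 10 * 8.41 * 2.6
= 218.66 N


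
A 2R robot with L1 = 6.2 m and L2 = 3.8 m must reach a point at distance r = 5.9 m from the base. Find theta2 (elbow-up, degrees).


cos(theta2) = (r^2 - L1^2 - L2^2) / (2*L1*L2)
cos(theta2) = (34.81 - 38.44 - 14.44) / 47.12
cos(theta2) = -0.383489
theta2 = 112.55 degrees


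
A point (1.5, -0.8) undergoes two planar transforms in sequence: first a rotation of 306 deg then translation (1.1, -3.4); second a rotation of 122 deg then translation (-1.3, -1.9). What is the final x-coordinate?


After transform 1:
x1 = cos(306)*1.5 - sin(306)*-0.8 + 1.1 = 1.3345
y1 = sin(306)*1.5 + cos(306)*-0.8 + -3.4 = -5.0838
After transform 2:
x2 = cos(122)*1.3345 - sin(122)*-5.0838 + -1.3
= 2.3041


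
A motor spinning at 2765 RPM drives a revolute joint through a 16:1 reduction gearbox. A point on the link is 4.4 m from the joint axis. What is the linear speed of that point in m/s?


omega_motor = 2765 * 2*pi/60 = 289.5501 rad/s
omega_joint = omega_motor / 16 = 18.0969 rad/s
v = omega_joint * r = 18.0969 * 4.4
= 79.6263 m/s


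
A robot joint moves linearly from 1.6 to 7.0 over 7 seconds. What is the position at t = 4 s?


s = t/T = 4/7 = 0.5714
p(t) = p0 + (pf-p0)*s
= 1.6 + (7.0 - 1.6) * 0.5714
= 4.6857


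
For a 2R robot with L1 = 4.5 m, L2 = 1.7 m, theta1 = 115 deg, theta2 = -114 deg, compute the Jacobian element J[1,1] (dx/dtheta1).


J[1,1] = -L1*sin(t1) - L2*sin(t1+t2)
= -4.5*sin(115) - 1.7*sin(1)
= -4.1081


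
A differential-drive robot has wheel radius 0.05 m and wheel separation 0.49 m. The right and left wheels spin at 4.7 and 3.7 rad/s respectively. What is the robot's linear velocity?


vR = r*wR = 0.05*4.7 = 0.235 m/s
vL = r*wL = 0.05*3.7 = 0.185 m/s
v = (vR+vL)/2 = 0.21 m/s
omega = (vR-vL)/L = 0.102 rad/s
linear velocity = 0.21 m/s


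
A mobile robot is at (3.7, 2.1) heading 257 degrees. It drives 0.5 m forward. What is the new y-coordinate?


y_new = y0 + d*sin(theta)
= 2.1 + 0.5*sin(257)
= 2.1 + -0.4872
= 1.6128


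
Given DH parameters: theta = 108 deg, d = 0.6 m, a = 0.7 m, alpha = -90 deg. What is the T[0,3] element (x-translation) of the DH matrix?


T[0,3] = a * cos(theta)
= 0.7 * cos(108 deg)
= 0.7 * -0.309
= -0.2163


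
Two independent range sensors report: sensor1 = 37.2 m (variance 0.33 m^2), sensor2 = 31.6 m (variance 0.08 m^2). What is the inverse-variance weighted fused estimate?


w1 = (1/var1) / (1/var1 + 1/var2)
   = 3.0303 / (3.0303 + 12.5) = 0.1951
w2 = 1 - w1 = 0.8049
fused = w1*s1 + w2*s2 = 7.2585 + 25.4341
= 32.6927 m


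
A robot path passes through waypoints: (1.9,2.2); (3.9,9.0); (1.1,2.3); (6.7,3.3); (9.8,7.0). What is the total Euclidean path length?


Segment lengths:
  seg1 = sqrt((2.0)^2 + (6.8)^2) = 7.088
  seg2 = sqrt((-2.8)^2 + (-6.7)^2) = 7.2615
  seg3 = sqrt((5.6)^2 + (1.0)^2) = 5.6886
  seg4 = sqrt((3.1)^2 + (3.7)^2) = 4.827
Total = 24.8652


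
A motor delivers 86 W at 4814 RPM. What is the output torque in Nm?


omega = 4814 * 2*pi/60 = 504.1209 rad/s
tau = P / omega = 86 / 504.1209
= 0.1706 Nm


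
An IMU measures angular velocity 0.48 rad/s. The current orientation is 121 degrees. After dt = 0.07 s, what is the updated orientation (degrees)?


delta_theta = w * dt = 0.48 * 0.07 = 0.0336 rad
= 1.9251 deg
theta_new = 121 + 1.9251 = 122.9251 deg


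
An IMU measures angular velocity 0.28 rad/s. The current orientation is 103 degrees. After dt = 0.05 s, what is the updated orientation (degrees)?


delta_theta = w * dt = 0.28 * 0.05 = 0.014 rad
= 0.8021 deg
theta_new = 103 + 0.8021 = 103.8021 deg


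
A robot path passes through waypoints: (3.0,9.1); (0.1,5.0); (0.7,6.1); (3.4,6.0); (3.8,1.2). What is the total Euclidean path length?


Segment lengths:
  seg1 = sqrt((-2.9)^2 + (-4.1)^2) = 5.022
  seg2 = sqrt((0.6)^2 + (1.1)^2) = 1.253
  seg3 = sqrt((2.7)^2 + (-0.1)^2) = 2.7019
  seg4 = sqrt((0.4)^2 + (-4.8)^2) = 4.8166
Total = 13.7934


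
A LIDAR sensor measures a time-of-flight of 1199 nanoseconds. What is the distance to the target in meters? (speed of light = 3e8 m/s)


tof = 1199 ns = 1.199e-06 s
dist = c * tof / 2
= 3e8 * 1.199e-06 / 2
= 179.85 m


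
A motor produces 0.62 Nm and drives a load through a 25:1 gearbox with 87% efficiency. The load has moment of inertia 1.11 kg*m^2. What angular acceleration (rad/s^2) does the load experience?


tau_out = tau_motor * N * eta
= 0.62 * 25 * 0.87 = 13.485 Nm
alpha = tau_out / I = 13.485 / 1.11
= 12.1486 rad/s^2


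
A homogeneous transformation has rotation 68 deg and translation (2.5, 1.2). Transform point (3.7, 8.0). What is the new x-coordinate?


x' = cos(theta)*px - sin(theta)*py + tx
= 0.3746*3.7 - 0.9272*8.0 + 2.5
= -3.5314


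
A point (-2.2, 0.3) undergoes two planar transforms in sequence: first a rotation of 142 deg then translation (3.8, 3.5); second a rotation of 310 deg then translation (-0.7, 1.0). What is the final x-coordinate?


After transform 1:
x1 = cos(142)*-2.2 - sin(142)*0.3 + 3.8 = 5.3489
y1 = sin(142)*-2.2 + cos(142)*0.3 + 3.5 = 1.9091
After transform 2:
x2 = cos(310)*5.3489 - sin(310)*1.9091 + -0.7
= 4.2007


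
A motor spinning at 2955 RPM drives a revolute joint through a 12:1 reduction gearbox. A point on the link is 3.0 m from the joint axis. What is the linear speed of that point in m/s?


omega_motor = 2955 * 2*pi/60 = 309.4469 rad/s
omega_joint = omega_motor / 12 = 25.7872 rad/s
v = omega_joint * r = 25.7872 * 3.0
= 77.3617 m/s


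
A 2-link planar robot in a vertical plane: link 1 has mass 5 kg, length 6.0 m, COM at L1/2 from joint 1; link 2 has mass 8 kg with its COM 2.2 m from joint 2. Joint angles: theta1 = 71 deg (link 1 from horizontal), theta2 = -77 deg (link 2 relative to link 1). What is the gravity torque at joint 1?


Horizontal distance from joint 1 to link-1 COM:
  x_c1 = (L1/2)*cos(t1) = 3.0 * 0.3256 = 0.9767 m
Horizontal distance from joint 1 to link-2 COM:
  x_c2 = L1*cos(t1) + Lc2*cos(t1+t2)
       = 6.0*0.3256 + 2.2*0.9945 = 4.1414 m
tau1 = m1*g*x_c1 + m2*g*x_c2
     = 5*9.81*0.9767 + 8*9.81*4.1414
     = 47.9074 + 325.0137
     = 372.9211 Nm


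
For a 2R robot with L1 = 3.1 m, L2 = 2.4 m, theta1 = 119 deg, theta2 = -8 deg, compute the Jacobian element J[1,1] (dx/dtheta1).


J[1,1] = -L1*sin(t1) - L2*sin(t1+t2)
= -3.1*sin(119) - 2.4*sin(111)
= -4.9519


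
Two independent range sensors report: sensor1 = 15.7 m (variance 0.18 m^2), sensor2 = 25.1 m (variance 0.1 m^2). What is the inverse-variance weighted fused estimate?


w1 = (1/var1) / (1/var1 + 1/var2)
   = 5.5556 / (5.5556 + 10.0) = 0.3571
w2 = 1 - w1 = 0.6429
fused = w1*s1 + w2*s2 = 5.6071 + 16.1357
= 21.7429 m


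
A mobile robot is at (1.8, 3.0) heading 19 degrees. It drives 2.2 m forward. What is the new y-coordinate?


y_new = y0 + d*sin(theta)
= 3.0 + 2.2*sin(19)
= 3.0 + 0.7162
= 3.7162


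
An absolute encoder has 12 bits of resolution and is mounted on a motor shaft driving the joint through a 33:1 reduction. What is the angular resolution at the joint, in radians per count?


counts = 2^12 = 4096
effective counts at joint = 4096 * 33 = 135168
resolution = 2*pi / 135168
= 4.6484e-05 rad/count


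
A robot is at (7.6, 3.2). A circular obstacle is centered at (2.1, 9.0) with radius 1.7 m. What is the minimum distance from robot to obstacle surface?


center_dist = sqrt((7.6-2.1)^2 + (3.2-9.0)^2)
= sqrt(30.25 + 33.64)
= 7.9931
min_dist = center_dist - radius = 7.9931 - 1.7 = 6.2931 m


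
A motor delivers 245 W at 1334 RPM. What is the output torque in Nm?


omega = 1334 * 2*pi/60 = 139.6962 rad/s
tau = P / omega = 245 / 139.6962
= 1.7538 Nm


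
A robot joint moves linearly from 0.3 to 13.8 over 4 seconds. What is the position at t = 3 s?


s = t/T = 3/4 = 0.75
p(t) = p0 + (pf-p0)*s
= 0.3 + (13.8 - 0.3) * 0.75
= 10.425


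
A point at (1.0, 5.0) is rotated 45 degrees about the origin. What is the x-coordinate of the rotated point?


x' = x*cos(theta) - y*sin(theta)
cos(45 deg) = 0.7071, sin(45 deg) = 0.7071
x' = 1.0 * 0.7071 - 5.0 * 0.7071
= 0.7071 - 3.5355
= -2.8284


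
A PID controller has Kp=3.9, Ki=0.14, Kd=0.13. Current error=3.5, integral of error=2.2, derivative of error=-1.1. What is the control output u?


u = Kp*e + Ki*int(e) + Kd*de/dt
= 3.9*3.5 + 0.14*2.2 + 0.13*(-1.1)
= 13.65 + 0.308 + -0.143
= 13.815


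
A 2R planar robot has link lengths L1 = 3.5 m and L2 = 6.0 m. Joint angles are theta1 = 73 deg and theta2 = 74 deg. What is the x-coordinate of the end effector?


Convert angles to radians: theta1 = 1.2741, theta2 = 1.2915
x = L1*cos(theta1) + L2*cos(theta1+theta2)
x = 1.0233 + -5.032
x = -4.0087


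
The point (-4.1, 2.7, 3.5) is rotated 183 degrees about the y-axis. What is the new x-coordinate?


Rotation about y-axis: x' = x*cos(theta) + z*sin(theta)
= -4.1 * -0.9986 + 3.5 * -0.0523
= 3.9112


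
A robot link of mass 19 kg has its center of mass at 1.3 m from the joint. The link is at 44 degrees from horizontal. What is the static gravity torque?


tau = m*g*L*cos(angle)
= 19 * 9.81 * 1.3 * cos(44 deg)
= 19 * 9.81 * 1.3 * 0.7193
= 174.3011 Nm


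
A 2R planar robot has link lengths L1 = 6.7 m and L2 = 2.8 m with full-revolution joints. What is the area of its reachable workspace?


r_max = L1 + L2 = 9.5 m
r_min = |L1 - L2| = 3.9 m
Area = pi*(r_max^2 - r_min^2)
= pi*(90.25 - 15.21)
= pi * 75.04
= 235.7451 m^2


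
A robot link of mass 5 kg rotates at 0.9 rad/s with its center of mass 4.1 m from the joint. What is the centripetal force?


F = m * omega^2 * r
= 5 * 0.9^2 * 4.1
= 5 * 0.81 * 4.1
= 16.605 N


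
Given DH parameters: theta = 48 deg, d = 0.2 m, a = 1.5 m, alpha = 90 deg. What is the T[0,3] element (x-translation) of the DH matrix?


T[0,3] = a * cos(theta)
= 1.5 * cos(48 deg)
= 1.5 * 0.6691
= 1.0037


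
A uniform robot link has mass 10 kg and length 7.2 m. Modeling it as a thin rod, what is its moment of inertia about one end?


I = (1/3) * m * L^2
= (1/3) * 10 * 7.2^2
= 0.333333 * 10 * 51.84
= 172.8 kg*m^2


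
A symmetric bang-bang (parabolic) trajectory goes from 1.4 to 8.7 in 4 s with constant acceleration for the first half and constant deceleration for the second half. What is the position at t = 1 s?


Symmetric rest-to-rest: each phase covers (pf-p0)/2 in time T/2. 0.5*a*(T/2)^2 = (pf-p0)/2 => a = 4*(pf-p0)/T^2
a = 4*(8.7-1.4)/4^2 = 1.825
t = 1 is in the acceleration phase (t <= T/2).
p = p0 + 0.5*a*t^2 = 1.4 + 0.5*1.825*1^2
= 2.3125


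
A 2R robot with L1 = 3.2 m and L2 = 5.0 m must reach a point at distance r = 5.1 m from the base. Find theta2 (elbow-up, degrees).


cos(theta2) = (r^2 - L1^2 - L2^2) / (2*L1*L2)
cos(theta2) = (26.01 - 10.24 - 25.0) / 32.0
cos(theta2) = -0.288438
theta2 = 106.7644 degrees


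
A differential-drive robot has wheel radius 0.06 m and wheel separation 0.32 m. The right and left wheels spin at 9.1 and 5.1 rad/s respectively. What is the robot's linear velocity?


vR = r*wR = 0.06*9.1 = 0.546 m/s
vL = r*wL = 0.06*5.1 = 0.306 m/s
v = (vR+vL)/2 = 0.426 m/s
omega = (vR-vL)/L = 0.75 rad/s
linear velocity = 0.426 m/s


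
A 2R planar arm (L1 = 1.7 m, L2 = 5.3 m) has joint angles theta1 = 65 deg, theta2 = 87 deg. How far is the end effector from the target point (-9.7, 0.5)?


End effector via forward kinematics:
x = L1*cos(t1) + L2*cos(t1+t2) = -3.9612
y = L1*sin(t1) + L2*sin(t1+t2) = 4.0289
Distance to target:
d = sqrt((-9.7 - -3.9612)^2 + (0.5 - 4.0289)^2)
= sqrt(32.9342 + 12.4533)
= 6.737 m


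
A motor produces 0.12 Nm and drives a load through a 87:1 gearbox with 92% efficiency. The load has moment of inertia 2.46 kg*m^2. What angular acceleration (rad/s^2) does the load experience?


tau_out = tau_motor * N * eta
= 0.12 * 87 * 0.92 = 9.6048 Nm
alpha = tau_out / I = 9.6048 / 2.46
= 3.9044 rad/s^2


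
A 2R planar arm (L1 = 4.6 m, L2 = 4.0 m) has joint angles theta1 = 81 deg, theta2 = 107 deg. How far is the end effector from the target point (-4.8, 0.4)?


End effector via forward kinematics:
x = L1*cos(t1) + L2*cos(t1+t2) = -3.2415
y = L1*sin(t1) + L2*sin(t1+t2) = 3.9867
Distance to target:
d = sqrt((-4.8 - -3.2415)^2 + (0.4 - 3.9867)^2)
= sqrt(2.429 + 12.8642)
= 3.9107 m


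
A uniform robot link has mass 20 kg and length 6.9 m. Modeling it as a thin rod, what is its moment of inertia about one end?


I = (1/3) * m * L^2
= (1/3) * 20 * 6.9^2
= 0.333333 * 20 * 47.61
= 317.4 kg*m^2


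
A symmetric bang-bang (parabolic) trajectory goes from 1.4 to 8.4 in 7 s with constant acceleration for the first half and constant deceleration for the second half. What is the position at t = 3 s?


Symmetric rest-to-rest: each phase covers (pf-p0)/2 in time T/2. 0.5*a*(T/2)^2 = (pf-p0)/2 => a = 4*(pf-p0)/T^2
a = 4*(8.4-1.4)/7^2 = 0.5714
t = 3 is in the acceleration phase (t <= T/2).
p = p0 + 0.5*a*t^2 = 1.4 + 0.5*0.5714*3^2
= 3.9714


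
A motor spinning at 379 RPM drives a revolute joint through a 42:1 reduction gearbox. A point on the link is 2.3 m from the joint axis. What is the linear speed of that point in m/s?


omega_motor = 379 * 2*pi/60 = 39.6888 rad/s
omega_joint = omega_motor / 42 = 0.945 rad/s
v = omega_joint * r = 0.945 * 2.3
= 2.1734 m/s


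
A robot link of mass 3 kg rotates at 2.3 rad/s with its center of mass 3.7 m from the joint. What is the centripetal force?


F = m * omega^2 * r
= 3 * 2.3^2 * 3.7
= 3 * 5.29 * 3.7
= 58.719 N


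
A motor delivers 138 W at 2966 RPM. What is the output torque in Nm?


omega = 2966 * 2*pi/60 = 310.5988 rad/s
tau = P / omega = 138 / 310.5988
= 0.4443 Nm


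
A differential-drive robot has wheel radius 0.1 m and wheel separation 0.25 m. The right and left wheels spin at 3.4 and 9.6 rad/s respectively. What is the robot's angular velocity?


vR = r*wR = 0.1*3.4 = 0.34 m/s
vL = r*wL = 0.1*9.6 = 0.96 m/s
v = (vR+vL)/2 = 0.65 m/s
omega = (vR-vL)/L = -2.48 rad/s
angular velocity = -2.48 rad/s


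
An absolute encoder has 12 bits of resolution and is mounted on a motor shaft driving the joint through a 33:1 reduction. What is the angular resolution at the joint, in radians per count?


counts = 2^12 = 4096
effective counts at joint = 4096 * 33 = 135168
resolution = 2*pi / 135168
= 4.6484e-05 rad/count


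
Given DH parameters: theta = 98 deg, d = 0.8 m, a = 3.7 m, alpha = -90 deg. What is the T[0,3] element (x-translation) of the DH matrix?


T[0,3] = a * cos(theta)
= 3.7 * cos(98 deg)
= 3.7 * -0.1392
= -0.5149


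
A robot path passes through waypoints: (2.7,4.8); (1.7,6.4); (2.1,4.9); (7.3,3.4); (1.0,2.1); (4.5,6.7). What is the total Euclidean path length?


Segment lengths:
  seg1 = sqrt((-1.0)^2 + (1.6)^2) = 1.8868
  seg2 = sqrt((0.4)^2 + (-1.5)^2) = 1.5524
  seg3 = sqrt((5.2)^2 + (-1.5)^2) = 5.412
  seg4 = sqrt((-6.3)^2 + (-1.3)^2) = 6.4327
  seg5 = sqrt((3.5)^2 + (4.6)^2) = 5.7801
Total = 21.0641


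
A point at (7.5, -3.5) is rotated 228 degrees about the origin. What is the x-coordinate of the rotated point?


x' = x*cos(theta) - y*sin(theta)
cos(228 deg) = -0.6691, sin(228 deg) = -0.7431
x' = 7.5 * -0.6691 - -3.5 * -0.7431
= -5.0185 - 2.601
= -7.6195


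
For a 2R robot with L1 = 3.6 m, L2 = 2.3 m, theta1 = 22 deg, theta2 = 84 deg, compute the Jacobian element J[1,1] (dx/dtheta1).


J[1,1] = -L1*sin(t1) - L2*sin(t1+t2)
= -3.6*sin(22) - 2.3*sin(106)
= -3.5595


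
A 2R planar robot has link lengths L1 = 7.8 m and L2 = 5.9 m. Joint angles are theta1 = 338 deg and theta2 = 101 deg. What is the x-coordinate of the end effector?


Convert angles to radians: theta1 = 5.8992, theta2 = 1.7628
x = L1*cos(theta1) + L2*cos(theta1+theta2)
x = 7.232 + 1.1258
x = 8.3578


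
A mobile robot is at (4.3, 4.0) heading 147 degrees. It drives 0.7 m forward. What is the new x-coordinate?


x_new = x0 + d*cos(theta)
= 4.3 + 0.7*cos(147)
= 4.3 + -0.5871
= 3.7129


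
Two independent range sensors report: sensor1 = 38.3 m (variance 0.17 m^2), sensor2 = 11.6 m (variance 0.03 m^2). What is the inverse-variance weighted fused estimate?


w1 = (1/var1) / (1/var1 + 1/var2)
   = 5.8824 / (5.8824 + 33.3333) = 0.15
w2 = 1 - w1 = 0.85
fused = w1*s1 + w2*s2 = 5.745 + 9.86
= 15.605 m


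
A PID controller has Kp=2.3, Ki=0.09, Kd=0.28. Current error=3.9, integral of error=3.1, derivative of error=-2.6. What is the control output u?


u = Kp*e + Ki*int(e) + Kd*de/dt
= 2.3*3.9 + 0.09*3.1 + 0.28*(-2.6)
= 8.97 + 0.279 + -0.728
= 8.521


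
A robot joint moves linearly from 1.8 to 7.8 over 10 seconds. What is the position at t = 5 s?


s = t/T = 5/10 = 0.5
p(t) = p0 + (pf-p0)*s
= 1.8 + (7.8 - 1.8) * 0.5
= 4.8


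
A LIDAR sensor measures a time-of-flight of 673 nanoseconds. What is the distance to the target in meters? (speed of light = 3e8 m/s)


tof = 673 ns = 6.73e-07 s
dist = c * tof / 2
= 3e8 * 6.73e-07 / 2
= 100.95 m


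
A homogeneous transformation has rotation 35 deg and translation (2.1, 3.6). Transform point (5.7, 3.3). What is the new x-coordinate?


x' = cos(theta)*px - sin(theta)*py + tx
= 0.8192*5.7 - 0.5736*3.3 + 2.1
= 4.8764


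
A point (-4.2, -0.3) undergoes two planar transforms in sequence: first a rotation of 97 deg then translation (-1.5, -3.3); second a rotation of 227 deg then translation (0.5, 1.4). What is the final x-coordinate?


After transform 1:
x1 = cos(97)*-4.2 - sin(97)*-0.3 + -1.5 = -0.6904
y1 = sin(97)*-4.2 + cos(97)*-0.3 + -3.3 = -7.4321
After transform 2:
x2 = cos(227)*-0.6904 - sin(227)*-7.4321 + 0.5
= -4.4647


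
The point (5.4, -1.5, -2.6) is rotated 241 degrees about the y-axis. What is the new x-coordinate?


Rotation about y-axis: x' = x*cos(theta) + z*sin(theta)
= 5.4 * -0.4848 + -2.6 * -0.8746
= -0.344


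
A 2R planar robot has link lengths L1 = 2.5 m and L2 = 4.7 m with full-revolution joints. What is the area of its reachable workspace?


r_max = L1 + L2 = 7.2 m
r_min = |L1 - L2| = 2.2 m
Area = pi*(r_max^2 - r_min^2)
= pi*(51.84 - 4.84)
= pi * 47.0
= 147.6549 m^2


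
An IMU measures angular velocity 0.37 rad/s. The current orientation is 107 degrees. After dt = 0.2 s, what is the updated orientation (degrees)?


delta_theta = w * dt = 0.37 * 0.2 = 0.074 rad
= 4.2399 deg
theta_new = 107 + 4.2399 = 111.2399 deg


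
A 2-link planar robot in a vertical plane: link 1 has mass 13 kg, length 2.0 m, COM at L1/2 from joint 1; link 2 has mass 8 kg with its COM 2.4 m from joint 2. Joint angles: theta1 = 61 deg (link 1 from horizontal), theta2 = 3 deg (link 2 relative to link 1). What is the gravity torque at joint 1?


Horizontal distance from joint 1 to link-1 COM:
  x_c1 = (L1/2)*cos(t1) = 1.0 * 0.4848 = 0.4848 m
Horizontal distance from joint 1 to link-2 COM:
  x_c2 = L1*cos(t1) + Lc2*cos(t1+t2)
       = 2.0*0.4848 + 2.4*0.4384 = 2.0217 m
tau1 = m1*g*x_c1 + m2*g*x_c2
     = 13*9.81*0.4848 + 8*9.81*2.0217
     = 61.8278 + 158.6638
     = 220.4916 Nm


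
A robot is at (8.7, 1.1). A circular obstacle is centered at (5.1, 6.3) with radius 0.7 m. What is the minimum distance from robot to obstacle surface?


center_dist = sqrt((8.7-5.1)^2 + (1.1-6.3)^2)
= sqrt(12.96 + 27.04)
= 6.3246
min_dist = center_dist - radius = 6.3246 - 0.7 = 5.6246 m


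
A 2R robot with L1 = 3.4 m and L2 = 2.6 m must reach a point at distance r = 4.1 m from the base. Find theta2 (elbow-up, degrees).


cos(theta2) = (r^2 - L1^2 - L2^2) / (2*L1*L2)
cos(theta2) = (16.81 - 11.56 - 6.76) / 17.68
cos(theta2) = -0.085407
theta2 = 94.8994 degrees


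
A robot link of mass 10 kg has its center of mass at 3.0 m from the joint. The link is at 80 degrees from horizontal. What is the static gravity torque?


tau = m*g*L*cos(angle)
= 10 * 9.81 * 3.0 * cos(80 deg)
= 10 * 9.81 * 3.0 * 0.1736
= 51.1047 Nm


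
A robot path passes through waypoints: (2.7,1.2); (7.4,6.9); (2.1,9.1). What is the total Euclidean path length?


Segment lengths:
  seg1 = sqrt((4.7)^2 + (5.7)^2) = 7.3878
  seg2 = sqrt((-5.3)^2 + (2.2)^2) = 5.7385
Total = 13.1263


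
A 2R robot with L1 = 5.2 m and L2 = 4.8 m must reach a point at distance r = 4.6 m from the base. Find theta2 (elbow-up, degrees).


cos(theta2) = (r^2 - L1^2 - L2^2) / (2*L1*L2)
cos(theta2) = (21.16 - 27.04 - 23.04) / 49.92
cos(theta2) = -0.579327
theta2 = 125.4032 degrees


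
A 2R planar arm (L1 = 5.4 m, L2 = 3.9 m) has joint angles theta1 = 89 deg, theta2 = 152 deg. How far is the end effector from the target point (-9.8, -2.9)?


End effector via forward kinematics:
x = L1*cos(t1) + L2*cos(t1+t2) = -1.7965
y = L1*sin(t1) + L2*sin(t1+t2) = 1.9882
Distance to target:
d = sqrt((-9.8 - -1.7965)^2 + (-2.9 - 1.9882)^2)
= sqrt(64.0558 + 23.8941)
= 9.3782 m


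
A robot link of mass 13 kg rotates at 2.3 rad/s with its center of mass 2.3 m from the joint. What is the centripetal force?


F = m * omega^2 * r
= 13 * 2.3^2 * 2.3
= 13 * 5.29 * 2.3
= 158.171 N


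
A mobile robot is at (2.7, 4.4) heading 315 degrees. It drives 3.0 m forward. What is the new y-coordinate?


y_new = y0 + d*sin(theta)
= 4.4 + 3.0*sin(315)
= 4.4 + -2.1213
= 2.2787


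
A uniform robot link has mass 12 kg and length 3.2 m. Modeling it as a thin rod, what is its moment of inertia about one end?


I = (1/3) * m * L^2
= (1/3) * 12 * 3.2^2
= 0.333333 * 12 * 10.24
= 40.96 kg*m^2


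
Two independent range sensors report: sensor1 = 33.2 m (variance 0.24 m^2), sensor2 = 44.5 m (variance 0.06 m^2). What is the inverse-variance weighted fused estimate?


w1 = (1/var1) / (1/var1 + 1/var2)
   = 4.1667 / (4.1667 + 16.6667) = 0.2
w2 = 1 - w1 = 0.8
fused = w1*s1 + w2*s2 = 6.64 + 35.6
= 42.24 m


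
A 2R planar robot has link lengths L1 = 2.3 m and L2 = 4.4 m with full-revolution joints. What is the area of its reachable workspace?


r_max = L1 + L2 = 6.7 m
r_min = |L1 - L2| = 2.1 m
Area = pi*(r_max^2 - r_min^2)
= pi*(44.89 - 4.41)
= pi * 40.48
= 127.1717 m^2


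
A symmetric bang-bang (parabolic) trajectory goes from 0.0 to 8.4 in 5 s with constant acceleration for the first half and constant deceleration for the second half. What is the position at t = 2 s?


Symmetric rest-to-rest: each phase covers (pf-p0)/2 in time T/2. 0.5*a*(T/2)^2 = (pf-p0)/2 => a = 4*(pf-p0)/T^2
a = 4*(8.4-0.0)/5^2 = 1.344
t = 2 is in the acceleration phase (t <= T/2).
p = p0 + 0.5*a*t^2 = 0.0 + 0.5*1.344*2^2
= 2.688


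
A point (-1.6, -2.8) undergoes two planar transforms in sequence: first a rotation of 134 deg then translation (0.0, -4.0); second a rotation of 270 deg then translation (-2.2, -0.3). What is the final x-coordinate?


After transform 1:
x1 = cos(134)*-1.6 - sin(134)*-2.8 + 0.0 = 3.1256
y1 = sin(134)*-1.6 + cos(134)*-2.8 + -4.0 = -3.2059
After transform 2:
x2 = cos(270)*3.1256 - sin(270)*-3.2059 + -2.2
= -5.4059


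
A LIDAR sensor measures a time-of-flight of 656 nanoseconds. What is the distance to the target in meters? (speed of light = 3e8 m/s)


tof = 656 ns = 6.56e-07 s
dist = c * tof / 2
= 3e8 * 6.56e-07 / 2
= 98.4 m


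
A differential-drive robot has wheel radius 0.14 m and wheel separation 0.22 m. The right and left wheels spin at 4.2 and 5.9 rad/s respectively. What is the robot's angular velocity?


vR = r*wR = 0.14*4.2 = 0.588 m/s
vL = r*wL = 0.14*5.9 = 0.826 m/s
v = (vR+vL)/2 = 0.707 m/s
omega = (vR-vL)/L = -1.0818 rad/s
angular velocity = -1.0818 rad/s


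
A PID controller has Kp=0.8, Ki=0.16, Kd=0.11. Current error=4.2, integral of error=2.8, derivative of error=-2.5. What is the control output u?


u = Kp*e + Ki*int(e) + Kd*de/dt
= 0.8*4.2 + 0.16*2.8 + 0.11*(-2.5)
= 3.36 + 0.448 + -0.275
= 3.533


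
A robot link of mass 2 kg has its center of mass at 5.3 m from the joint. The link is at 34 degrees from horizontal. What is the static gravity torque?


tau = m*g*L*cos(angle)
= 2 * 9.81 * 5.3 * cos(34 deg)
= 2 * 9.81 * 5.3 * 0.829
= 86.2083 Nm


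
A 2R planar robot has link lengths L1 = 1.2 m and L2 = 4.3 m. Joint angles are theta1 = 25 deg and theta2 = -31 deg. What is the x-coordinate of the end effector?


Convert angles to radians: theta1 = 0.4363, theta2 = -0.5411
x = L1*cos(theta1) + L2*cos(theta1+theta2)
x = 1.0876 + 4.2764
x = 5.364


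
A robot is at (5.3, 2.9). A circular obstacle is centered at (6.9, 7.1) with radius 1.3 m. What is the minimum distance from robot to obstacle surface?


center_dist = sqrt((5.3-6.9)^2 + (2.9-7.1)^2)
= sqrt(2.56 + 17.64)
= 4.4944
min_dist = center_dist - radius = 4.4944 - 1.3 = 3.1944 m


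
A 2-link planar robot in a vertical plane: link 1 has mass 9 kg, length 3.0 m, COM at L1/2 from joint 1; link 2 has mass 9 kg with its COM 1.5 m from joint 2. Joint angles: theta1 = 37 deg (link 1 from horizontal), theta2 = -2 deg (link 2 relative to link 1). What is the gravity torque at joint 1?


Horizontal distance from joint 1 to link-1 COM:
  x_c1 = (L1/2)*cos(t1) = 1.5 * 0.7986 = 1.198 m
Horizontal distance from joint 1 to link-2 COM:
  x_c2 = L1*cos(t1) + Lc2*cos(t1+t2)
       = 3.0*0.7986 + 1.5*0.8192 = 3.6246 m
tau1 = m1*g*x_c1 + m2*g*x_c2
     = 9*9.81*1.198 + 9*9.81*3.6246
     = 105.7673 + 320.019
     = 425.7863 Nm


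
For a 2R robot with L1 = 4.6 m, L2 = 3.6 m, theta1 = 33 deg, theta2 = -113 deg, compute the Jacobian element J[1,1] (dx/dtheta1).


J[1,1] = -L1*sin(t1) - L2*sin(t1+t2)
= -4.6*sin(33) - 3.6*sin(-80)
= 1.04


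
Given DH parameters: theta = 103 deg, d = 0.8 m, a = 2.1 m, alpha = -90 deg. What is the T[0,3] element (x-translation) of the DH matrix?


T[0,3] = a * cos(theta)
= 2.1 * cos(103 deg)
= 2.1 * -0.225
= -0.4724


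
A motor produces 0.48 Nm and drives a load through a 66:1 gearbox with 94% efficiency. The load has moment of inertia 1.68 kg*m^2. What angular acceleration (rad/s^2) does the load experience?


tau_out = tau_motor * N * eta
= 0.48 * 66 * 0.94 = 29.7792 Nm
alpha = tau_out / I = 29.7792 / 1.68
= 17.7257 rad/s^2


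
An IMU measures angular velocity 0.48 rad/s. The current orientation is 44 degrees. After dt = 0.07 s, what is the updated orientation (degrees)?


delta_theta = w * dt = 0.48 * 0.07 = 0.0336 rad
= 1.9251 deg
theta_new = 44 + 1.9251 = 45.9251 deg


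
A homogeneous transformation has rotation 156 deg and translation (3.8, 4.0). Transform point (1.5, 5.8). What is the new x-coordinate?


x' = cos(theta)*px - sin(theta)*py + tx
= -0.9135*1.5 - 0.4067*5.8 + 3.8
= 0.0706


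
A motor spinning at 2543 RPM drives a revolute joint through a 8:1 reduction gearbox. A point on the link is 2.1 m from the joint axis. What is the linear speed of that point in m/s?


omega_motor = 2543 * 2*pi/60 = 266.3023 rad/s
omega_joint = omega_motor / 8 = 33.2878 rad/s
v = omega_joint * r = 33.2878 * 2.1
= 69.9044 m/s


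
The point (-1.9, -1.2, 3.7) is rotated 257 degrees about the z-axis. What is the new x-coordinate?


Rotation about z-axis: x' = x*cos(theta) - y*sin(theta)
= -1.9 * -0.225 - -1.2 * -0.9744
= -0.7418


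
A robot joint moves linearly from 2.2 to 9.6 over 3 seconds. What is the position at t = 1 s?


s = t/T = 1/3 = 0.3333
p(t) = p0 + (pf-p0)*s
= 2.2 + (9.6 - 2.2) * 0.3333
= 4.6667


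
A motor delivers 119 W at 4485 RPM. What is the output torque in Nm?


omega = 4485 * 2*pi/60 = 469.6681 rad/s
tau = P / omega = 119 / 469.6681
= 0.2534 Nm


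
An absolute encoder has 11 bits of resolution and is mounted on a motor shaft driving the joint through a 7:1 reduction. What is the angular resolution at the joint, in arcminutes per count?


counts = 2^11 = 2048
effective counts at joint = 2048 * 7 = 14336
resolution = 360*60 / 14336
= 1.5067 arcmin/count


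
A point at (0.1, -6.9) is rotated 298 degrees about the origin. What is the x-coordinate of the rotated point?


x' = x*cos(theta) - y*sin(theta)
cos(298 deg) = 0.4695, sin(298 deg) = -0.8829
x' = 0.1 * 0.4695 - -6.9 * -0.8829
= 0.0469 - 6.0923
= -6.0454


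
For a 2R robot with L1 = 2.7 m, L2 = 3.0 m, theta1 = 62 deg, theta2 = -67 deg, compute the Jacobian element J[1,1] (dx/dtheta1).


J[1,1] = -L1*sin(t1) - L2*sin(t1+t2)
= -2.7*sin(62) - 3.0*sin(-5)
= -2.1225


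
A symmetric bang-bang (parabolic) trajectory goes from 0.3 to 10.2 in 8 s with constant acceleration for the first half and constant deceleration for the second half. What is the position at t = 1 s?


Symmetric rest-to-rest: each phase covers (pf-p0)/2 in time T/2. 0.5*a*(T/2)^2 = (pf-p0)/2 => a = 4*(pf-p0)/T^2
a = 4*(10.2-0.3)/8^2 = 0.6187
t = 1 is in the acceleration phase (t <= T/2).
p = p0 + 0.5*a*t^2 = 0.3 + 0.5*0.6187*1^2
= 0.6094


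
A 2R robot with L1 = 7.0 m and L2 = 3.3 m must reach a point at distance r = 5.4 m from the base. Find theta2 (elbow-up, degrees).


cos(theta2) = (r^2 - L1^2 - L2^2) / (2*L1*L2)
cos(theta2) = (29.16 - 49.0 - 10.89) / 46.2
cos(theta2) = -0.665152
theta2 = 131.694 degrees


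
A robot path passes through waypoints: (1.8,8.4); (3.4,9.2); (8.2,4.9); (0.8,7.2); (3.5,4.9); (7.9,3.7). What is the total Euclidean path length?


Segment lengths:
  seg1 = sqrt((1.6)^2 + (0.8)^2) = 1.7889
  seg2 = sqrt((4.8)^2 + (-4.3)^2) = 6.4444
  seg3 = sqrt((-7.4)^2 + (2.3)^2) = 7.7492
  seg4 = sqrt((2.7)^2 + (-2.3)^2) = 3.5468
  seg5 = sqrt((4.4)^2 + (-1.2)^2) = 4.5607
Total = 24.09


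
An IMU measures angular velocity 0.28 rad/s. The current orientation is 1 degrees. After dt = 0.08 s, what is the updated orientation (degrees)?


delta_theta = w * dt = 0.28 * 0.08 = 0.0224 rad
= 1.2834 deg
theta_new = 1 + 1.2834 = 2.2834 deg


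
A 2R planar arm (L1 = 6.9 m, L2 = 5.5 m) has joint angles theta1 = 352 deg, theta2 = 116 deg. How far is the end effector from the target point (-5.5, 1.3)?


End effector via forward kinematics:
x = L1*cos(t1) + L2*cos(t1+t2) = 5.1333
y = L1*sin(t1) + L2*sin(t1+t2) = 4.2705
Distance to target:
d = sqrt((-5.5 - 5.1333)^2 + (1.3 - 4.2705)^2)
= sqrt(113.0661 + 8.824)
= 11.0404 m


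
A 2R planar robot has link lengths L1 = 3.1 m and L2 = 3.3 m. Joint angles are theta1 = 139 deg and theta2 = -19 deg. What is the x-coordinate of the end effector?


Convert angles to radians: theta1 = 2.426, theta2 = -0.3316
x = L1*cos(theta1) + L2*cos(theta1+theta2)
x = -2.3396 + -1.65
x = -3.9896


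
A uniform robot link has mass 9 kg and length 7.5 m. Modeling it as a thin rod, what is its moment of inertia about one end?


I = (1/3) * m * L^2
= (1/3) * 9 * 7.5^2
= 0.333333 * 9 * 56.25
= 168.75 kg*m^2


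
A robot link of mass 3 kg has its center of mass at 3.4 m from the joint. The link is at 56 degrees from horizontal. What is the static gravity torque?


tau = m*g*L*cos(angle)
= 3 * 9.81 * 3.4 * cos(56 deg)
= 3 * 9.81 * 3.4 * 0.5592
= 55.954 Nm


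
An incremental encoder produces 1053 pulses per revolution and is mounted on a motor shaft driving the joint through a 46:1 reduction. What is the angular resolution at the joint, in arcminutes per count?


counts per rev = 1053
effective counts at joint = 1053 * 46 = 48438
resolution = 360*60 / 48438
= 0.4459 arcmin/count


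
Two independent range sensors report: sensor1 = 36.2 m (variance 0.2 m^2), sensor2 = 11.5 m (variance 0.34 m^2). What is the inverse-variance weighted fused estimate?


w1 = (1/var1) / (1/var1 + 1/var2)
   = 5.0 / (5.0 + 2.9412) = 0.6296
w2 = 1 - w1 = 0.3704
fused = w1*s1 + w2*s2 = 22.7926 + 4.2593
= 27.0519 m


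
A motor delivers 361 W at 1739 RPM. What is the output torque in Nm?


omega = 1739 * 2*pi/60 = 182.1077 rad/s
tau = P / omega = 361 / 182.1077
= 1.9823 Nm


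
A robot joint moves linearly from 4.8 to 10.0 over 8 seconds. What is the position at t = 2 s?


s = t/T = 2/8 = 0.25
p(t) = p0 + (pf-p0)*s
= 4.8 + (10.0 - 4.8) * 0.25
= 6.1


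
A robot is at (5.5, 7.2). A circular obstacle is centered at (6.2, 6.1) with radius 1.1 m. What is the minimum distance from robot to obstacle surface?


center_dist = sqrt((5.5-6.2)^2 + (7.2-6.1)^2)
= sqrt(0.49 + 1.21)
= 1.3038
min_dist = center_dist - radius = 1.3038 - 1.1 = 0.2038 m


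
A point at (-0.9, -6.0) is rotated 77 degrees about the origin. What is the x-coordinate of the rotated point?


x' = x*cos(theta) - y*sin(theta)
cos(77 deg) = 0.225, sin(77 deg) = 0.9744
x' = -0.9 * 0.225 - -6.0 * 0.9744
= -0.2025 - -5.8462
= 5.6438


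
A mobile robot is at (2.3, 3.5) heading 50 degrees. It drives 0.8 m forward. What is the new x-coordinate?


x_new = x0 + d*cos(theta)
= 2.3 + 0.8*cos(50)
= 2.3 + 0.5142
= 2.8142


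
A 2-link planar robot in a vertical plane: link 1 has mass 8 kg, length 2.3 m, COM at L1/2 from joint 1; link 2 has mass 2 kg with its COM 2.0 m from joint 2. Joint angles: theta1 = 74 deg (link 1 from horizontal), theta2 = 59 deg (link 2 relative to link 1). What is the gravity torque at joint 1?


Horizontal distance from joint 1 to link-1 COM:
  x_c1 = (L1/2)*cos(t1) = 1.15 * 0.2756 = 0.317 m
Horizontal distance from joint 1 to link-2 COM:
  x_c2 = L1*cos(t1) + Lc2*cos(t1+t2)
       = 2.3*0.2756 + 2.0*-0.682 = -0.73 m
tau1 = m1*g*x_c1 + m2*g*x_c2
     = 8*9.81*0.317 + 2*9.81*-0.73
     = 24.8768 + -14.3232
     = 10.5536 Nm


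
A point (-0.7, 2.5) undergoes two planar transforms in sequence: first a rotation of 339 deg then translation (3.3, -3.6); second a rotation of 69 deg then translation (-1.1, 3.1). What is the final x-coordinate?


After transform 1:
x1 = cos(339)*-0.7 - sin(339)*2.5 + 3.3 = 3.5424
y1 = sin(339)*-0.7 + cos(339)*2.5 + -3.6 = -1.0152
After transform 2:
x2 = cos(69)*3.5424 - sin(69)*-1.0152 + -1.1
= 1.1173


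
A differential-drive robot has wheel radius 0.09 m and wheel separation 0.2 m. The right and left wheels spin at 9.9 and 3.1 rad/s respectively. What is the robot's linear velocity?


vR = r*wR = 0.09*9.9 = 0.891 m/s
vL = r*wL = 0.09*3.1 = 0.279 m/s
v = (vR+vL)/2 = 0.585 m/s
omega = (vR-vL)/L = 3.06 rad/s
linear velocity = 0.585 m/s


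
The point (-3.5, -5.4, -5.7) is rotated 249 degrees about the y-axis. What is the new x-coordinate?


Rotation about y-axis: x' = x*cos(theta) + z*sin(theta)
= -3.5 * -0.3584 + -5.7 * -0.9336
= 6.5757


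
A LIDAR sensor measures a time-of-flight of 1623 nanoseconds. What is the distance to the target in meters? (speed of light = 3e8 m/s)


tof = 1623 ns = 1.623e-06 s
dist = c * tof / 2
= 3e8 * 1.623e-06 / 2
= 243.45 m


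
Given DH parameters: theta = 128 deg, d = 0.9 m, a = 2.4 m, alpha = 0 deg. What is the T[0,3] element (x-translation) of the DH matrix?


T[0,3] = a * cos(theta)
= 2.4 * cos(128 deg)
= 2.4 * -0.6157
= -1.4776


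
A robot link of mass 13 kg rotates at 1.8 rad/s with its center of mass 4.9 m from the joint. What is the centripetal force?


F = m * omega^2 * r
= 13 * 1.8^2 * 4.9
= 13 * 3.24 * 4.9
= 206.388 N


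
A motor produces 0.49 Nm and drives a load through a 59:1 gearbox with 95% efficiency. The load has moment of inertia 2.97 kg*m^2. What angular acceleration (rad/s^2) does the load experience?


tau_out = tau_motor * N * eta
= 0.49 * 59 * 0.95 = 27.4645 Nm
alpha = tau_out / I = 27.4645 / 2.97
= 9.2473 rad/s^2


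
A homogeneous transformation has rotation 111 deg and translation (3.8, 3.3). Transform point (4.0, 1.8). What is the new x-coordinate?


x' = cos(theta)*px - sin(theta)*py + tx
= -0.3584*4.0 - 0.9336*1.8 + 3.8
= 0.6861


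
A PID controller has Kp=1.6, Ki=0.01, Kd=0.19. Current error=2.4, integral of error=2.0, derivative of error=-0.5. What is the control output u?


u = Kp*e + Ki*int(e) + Kd*de/dt
= 1.6*2.4 + 0.01*2.0 + 0.19*(-0.5)
= 3.84 + 0.02 + -0.095
= 3.765


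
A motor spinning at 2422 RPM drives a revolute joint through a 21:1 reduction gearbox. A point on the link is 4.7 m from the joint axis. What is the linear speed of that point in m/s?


omega_motor = 2422 * 2*pi/60 = 253.6312 rad/s
omega_joint = omega_motor / 21 = 12.0777 rad/s
v = omega_joint * r = 12.0777 * 4.7
= 56.7651 m/s


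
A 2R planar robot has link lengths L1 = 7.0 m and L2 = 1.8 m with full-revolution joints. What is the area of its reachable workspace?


r_max = L1 + L2 = 8.8 m
r_min = |L1 - L2| = 5.2 m
Area = pi*(r_max^2 - r_min^2)
= pi*(77.44 - 27.04)
= pi * 50.4
= 158.3363 m^2


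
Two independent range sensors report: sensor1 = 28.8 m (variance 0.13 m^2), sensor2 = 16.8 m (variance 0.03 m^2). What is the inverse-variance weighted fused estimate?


w1 = (1/var1) / (1/var1 + 1/var2)
   = 7.6923 / (7.6923 + 33.3333) = 0.1875
w2 = 1 - w1 = 0.8125
fused = w1*s1 + w2*s2 = 5.4 + 13.65
= 19.05 m


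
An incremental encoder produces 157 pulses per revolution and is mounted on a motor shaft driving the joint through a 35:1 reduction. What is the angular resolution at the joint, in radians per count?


counts per rev = 157
effective counts at joint = 157 * 35 = 5495
resolution = 2*pi / 5495
= 0.0011 rad/count


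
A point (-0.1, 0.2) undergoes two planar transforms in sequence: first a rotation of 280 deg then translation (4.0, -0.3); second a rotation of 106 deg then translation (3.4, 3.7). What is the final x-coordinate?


After transform 1:
x1 = cos(280)*-0.1 - sin(280)*0.2 + 4.0 = 4.1796
y1 = sin(280)*-0.1 + cos(280)*0.2 + -0.3 = -0.1668
After transform 2:
x2 = cos(106)*4.1796 - sin(106)*-0.1668 + 3.4
= 2.4083


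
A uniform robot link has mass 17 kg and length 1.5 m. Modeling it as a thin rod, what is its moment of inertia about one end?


I = (1/3) * m * L^2
= (1/3) * 17 * 1.5^2
= 0.333333 * 17 * 2.25
= 12.75 kg*m^2


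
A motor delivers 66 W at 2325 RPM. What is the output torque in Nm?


omega = 2325 * 2*pi/60 = 243.4734 rad/s
tau = P / omega = 66 / 243.4734
= 0.2711 Nm


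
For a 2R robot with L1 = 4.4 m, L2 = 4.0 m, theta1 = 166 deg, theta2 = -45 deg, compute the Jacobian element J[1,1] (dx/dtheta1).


J[1,1] = -L1*sin(t1) - L2*sin(t1+t2)
= -4.4*sin(166) - 4.0*sin(121)
= -4.4931


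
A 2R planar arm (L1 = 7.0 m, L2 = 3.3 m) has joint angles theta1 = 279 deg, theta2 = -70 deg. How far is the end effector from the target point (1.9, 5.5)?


End effector via forward kinematics:
x = L1*cos(t1) + L2*cos(t1+t2) = -1.7912
y = L1*sin(t1) + L2*sin(t1+t2) = -8.5137
Distance to target:
d = sqrt((1.9 - -1.7912)^2 + (5.5 - -8.5137)^2)
= sqrt(13.625 + 196.3835)
= 14.4917 m


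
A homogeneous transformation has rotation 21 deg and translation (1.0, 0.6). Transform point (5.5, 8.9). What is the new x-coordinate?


x' = cos(theta)*px - sin(theta)*py + tx
= 0.9336*5.5 - 0.3584*8.9 + 1.0
= 2.9452


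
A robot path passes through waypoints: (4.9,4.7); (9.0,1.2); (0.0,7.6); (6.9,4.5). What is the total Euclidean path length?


Segment lengths:
  seg1 = sqrt((4.1)^2 + (-3.5)^2) = 5.3907
  seg2 = sqrt((-9.0)^2 + (6.4)^2) = 11.0436
  seg3 = sqrt((6.9)^2 + (-3.1)^2) = 7.5644
Total = 23.9987


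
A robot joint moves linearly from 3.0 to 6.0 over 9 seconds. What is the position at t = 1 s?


s = t/T = 1/9 = 0.1111
p(t) = p0 + (pf-p0)*s
= 3.0 + (6.0 - 3.0) * 0.1111
= 3.3333


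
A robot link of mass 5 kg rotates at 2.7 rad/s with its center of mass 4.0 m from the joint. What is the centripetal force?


F = m * omega^2 * r
= 5 * 2.7^2 * 4.0
= 5 * 7.29 * 4.0
= 145.8 N


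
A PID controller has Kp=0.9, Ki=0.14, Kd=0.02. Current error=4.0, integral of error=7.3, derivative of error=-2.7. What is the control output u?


u = Kp*e + Ki*int(e) + Kd*de/dt
= 0.9*4.0 + 0.14*7.3 + 0.02*(-2.7)
= 3.6 + 1.022 + -0.054
= 4.568


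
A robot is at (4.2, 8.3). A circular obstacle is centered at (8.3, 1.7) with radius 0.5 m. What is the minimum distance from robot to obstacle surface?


center_dist = sqrt((4.2-8.3)^2 + (8.3-1.7)^2)
= sqrt(16.81 + 43.56)
= 7.7698
min_dist = center_dist - radius = 7.7698 - 0.5 = 7.2698 m
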